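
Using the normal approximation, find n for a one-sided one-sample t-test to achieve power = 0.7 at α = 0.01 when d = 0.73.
n = 16

Sample size formula (one-sample t-test, normal approximation):
n = ((z_α + z_β) / d)²

z_α = 2.326 (for α = 0.01, one-sided)
z_β = 0.524 (for power = 0.7)
d = 0.73

n = ((2.326 + 0.524) / 0.73)²
n = (3.904)²
n ≈ 15.24
Round up to the next whole number: n = 16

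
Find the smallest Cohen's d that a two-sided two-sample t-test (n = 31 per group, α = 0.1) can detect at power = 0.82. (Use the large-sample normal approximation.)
d ≈ 0.65

Minimum detectable effect (two-sample t-test, normal approximation):
d = (z_{α/2} + z_β) / √(n/2)
d = (1.645 + 0.915) / √(31/2)
d = 2.560 / 3.937
d ≈ 0.65

By Cohen's convention (0.2 small / 0.5 medium / 0.8 large): medium effect.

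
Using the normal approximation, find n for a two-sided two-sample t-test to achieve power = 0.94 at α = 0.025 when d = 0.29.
n = 343 per group

Sample size formula (two-sample t-test, normal approximation):
n = 2 · ((z_{α/2} + z_β) / d)²

z_{α/2} = 2.241 (for α = 0.025, two-sided)
z_β = 1.555 (for power = 0.94)
d = 0.29

n = 2 · ((2.241 + 1.555) / 0.29)²
n = 2 · (13.090)²
n ≈ 342.70
Round up to the next whole number: n = 343 per group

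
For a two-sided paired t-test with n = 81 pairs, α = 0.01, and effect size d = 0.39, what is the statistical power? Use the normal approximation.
Power ≈ 0.82

Power calculation (paired t-test, normal approximation):
z_β = d · √n - z_{α/2}
z_β = 0.39 · √81 - 2.576
z_β = 0.39 · 9.000 - 2.576
z_β = 0.934

Power = Φ(z_β) = Φ(0.934) ≈ 0.825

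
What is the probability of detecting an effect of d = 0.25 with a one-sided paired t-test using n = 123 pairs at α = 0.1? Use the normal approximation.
Power ≈ 0.93

Power calculation (paired t-test, normal approximation):
z_β = d · √n - z_α
z_β = 0.25 · √123 - 1.282
z_β = 0.25 · 11.091 - 1.282
z_β = 1.491

Power = Φ(z_β) = Φ(1.491) ≈ 0.932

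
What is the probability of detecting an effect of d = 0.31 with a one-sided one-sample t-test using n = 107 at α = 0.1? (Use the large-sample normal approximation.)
Power ≈ 0.97

Power calculation (one-sample t-test, normal approximation):
z_β = d · √n - z_α
z_β = 0.31 · √107 - 1.282
z_β = 0.31 · 10.344 - 1.282
z_β = 1.925

Power = Φ(z_β) = Φ(1.925) ≈ 0.973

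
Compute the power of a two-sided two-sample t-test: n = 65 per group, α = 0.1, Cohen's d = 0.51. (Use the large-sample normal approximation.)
Power ≈ 0.90

Power calculation (two-sample t-test, normal approximation):
z_β = d · √(n/2) - z_{α/2}
z_β = 0.51 · √(65/2) - 1.645
z_β = 0.51 · 5.701 - 1.645
z_β = 1.263

Power = Φ(z_β) = Φ(1.263) ≈ 0.897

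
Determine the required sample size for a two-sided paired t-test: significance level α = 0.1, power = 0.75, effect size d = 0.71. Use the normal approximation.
n = 11 pairs

Sample size formula (paired t-test, normal approximation):
n = ((z_{α/2} + z_β) / d)²

z_{α/2} = 1.645 (for α = 0.1, two-sided)
z_β = 0.674 (for power = 0.75)
d = 0.71

n = ((1.645 + 0.674) / 0.71)²
n = (3.266)²
n ≈ 10.67
Round up to the next whole number: n = 11 pairs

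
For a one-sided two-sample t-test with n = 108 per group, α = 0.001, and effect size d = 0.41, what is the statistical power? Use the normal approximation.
Power ≈ 0.47

Power calculation (two-sample t-test, normal approximation):
z_β = d · √(n/2) - z_α
z_β = 0.41 · √(108/2) - 3.090
z_β = 0.41 · 7.348 - 3.090
z_β = -0.077

Power = Φ(z_β) = Φ(-0.077) ≈ 0.469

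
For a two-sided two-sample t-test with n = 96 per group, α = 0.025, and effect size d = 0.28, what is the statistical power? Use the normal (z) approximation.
Power ≈ 0.38

Power calculation (two-sample t-test, normal approximation):
z_β = d · √(n/2) - z_{α/2}
z_β = 0.28 · √(96/2) - 2.241
z_β = 0.28 · 6.928 - 2.241
z_β = -0.302

Power = Φ(z_β) = Φ(-0.302) ≈ 0.382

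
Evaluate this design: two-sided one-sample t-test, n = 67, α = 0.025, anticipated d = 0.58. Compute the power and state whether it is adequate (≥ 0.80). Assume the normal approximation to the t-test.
Power ≈ 0.99; the study is adequately powered (power ≥ 0.80)

Power calculation (one-sample t-test, normal approximation):
z_β = d · √n - z_{α/2}
z_β = 0.58 · √67 - 2.241
z_β = 0.58 · 8.185 - 2.241
z_β = 2.506

Power = Φ(z_β) = Φ(2.506) ≈ 0.994

Effect size d = 0.58 is medium by Cohen's convention (0.2/0.5/0.8).

Threshold: power ≥ 0.80 is conventionally adequate.
Power ≈ 0.99 → the study is adequately powered (power ≥ 0.80).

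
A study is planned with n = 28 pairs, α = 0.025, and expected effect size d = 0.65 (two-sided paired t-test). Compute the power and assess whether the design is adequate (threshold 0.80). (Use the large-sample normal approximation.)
Power ≈ 0.88; the study is adequately powered (power ≥ 0.80)

Power calculation (paired t-test, normal approximation):
z_β = d · √n - z_{α/2}
z_β = 0.65 · √28 - 2.241
z_β = 0.65 · 5.292 - 2.241
z_β = 1.198

Power = Φ(z_β) = Φ(1.198) ≈ 0.885

Effect size d = 0.65 is medium by Cohen's convention (0.2/0.5/0.8).

Threshold: power ≥ 0.80 is conventionally adequate.
Power ≈ 0.88 → the study is adequately powered (power ≥ 0.80).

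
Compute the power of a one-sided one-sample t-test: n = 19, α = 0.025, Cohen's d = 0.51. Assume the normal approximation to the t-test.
Power ≈ 0.60

Power calculation (one-sample t-test, normal approximation):
z_β = d · √n - z_α
z_β = 0.51 · √19 - 1.960
z_β = 0.51 · 4.359 - 1.960
z_β = 0.263

Power = Φ(z_β) = Φ(0.263) ≈ 0.604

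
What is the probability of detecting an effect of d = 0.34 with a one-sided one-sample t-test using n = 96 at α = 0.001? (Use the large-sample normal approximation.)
Power ≈ 0.60

Power calculation (one-sample t-test, normal approximation):
z_β = d · √n - z_α
z_β = 0.34 · √96 - 3.090
z_β = 0.34 · 9.798 - 3.090
z_β = 0.241

Power = Φ(z_β) = Φ(0.241) ≈ 0.595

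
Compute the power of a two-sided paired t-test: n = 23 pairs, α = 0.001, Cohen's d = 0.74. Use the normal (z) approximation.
Power ≈ 0.60

Power calculation (paired t-test, normal approximation):
z_β = d · √n - z_{α/2}
z_β = 0.74 · √23 - 3.291
z_β = 0.74 · 4.796 - 3.291
z_β = 0.258

Power = Φ(z_β) = Φ(0.258) ≈ 0.602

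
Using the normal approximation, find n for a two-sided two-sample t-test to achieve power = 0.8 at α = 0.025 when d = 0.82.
n = 29 per group

Sample size formula (two-sample t-test, normal approximation):
n = 2 · ((z_{α/2} + z_β) / d)²

z_{α/2} = 2.241 (for α = 0.025, two-sided)
z_β = 0.842 (for power = 0.8)
d = 0.82

n = 2 · ((2.241 + 0.842) / 0.82)²
n = 2 · (3.760)²
n ≈ 28.28
Round up to the next whole number: n = 29 per group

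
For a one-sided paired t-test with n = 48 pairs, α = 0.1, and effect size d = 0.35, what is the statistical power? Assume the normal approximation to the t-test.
Power ≈ 0.87

Power calculation (paired t-test, normal approximation):
z_β = d · √n - z_α
z_β = 0.35 · √48 - 1.282
z_β = 0.35 · 6.928 - 1.282
z_β = 1.143

Power = Φ(z_β) = Φ(1.143) ≈ 0.874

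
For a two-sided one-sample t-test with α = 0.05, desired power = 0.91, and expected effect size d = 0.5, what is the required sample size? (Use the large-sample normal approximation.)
n = 44

Sample size formula (one-sample t-test, normal approximation):
n = ((z_{α/2} + z_β) / d)²

z_{α/2} = 1.960 (for α = 0.05, two-sided)
z_β = 1.341 (for power = 0.91)
d = 0.5

n = ((1.960 + 1.341) / 0.5)²
n = (6.602)²
n ≈ 43.59
Round up to the next whole number: n = 44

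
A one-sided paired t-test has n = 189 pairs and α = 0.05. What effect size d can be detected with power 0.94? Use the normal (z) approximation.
d ≈ 0.23

Minimum detectable effect (paired t-test, normal approximation):
d = (z_α + z_β) / √n
d = (1.645 + 1.555) / √189
d = 3.200 / 13.748
d ≈ 0.23

By Cohen's convention (0.2 small / 0.5 medium / 0.8 large): small effect.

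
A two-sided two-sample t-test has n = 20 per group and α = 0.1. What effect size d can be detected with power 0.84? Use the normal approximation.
d ≈ 0.83

Minimum detectable effect (two-sample t-test, normal approximation):
d = (z_{α/2} + z_β) / √(n/2)
d = (1.645 + 0.994) / √(20/2)
d = 2.639 / 3.162
d ≈ 0.83

By Cohen's convention (0.2 small / 0.5 medium / 0.8 large): large effect.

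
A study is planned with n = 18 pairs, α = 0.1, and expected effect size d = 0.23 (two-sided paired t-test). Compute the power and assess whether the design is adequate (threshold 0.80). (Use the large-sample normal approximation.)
Power ≈ 0.25; the study is underpowered (power < 0.80)

Power calculation (paired t-test, normal approximation):
z_β = d · √n - z_{α/2}
z_β = 0.23 · √18 - 1.645
z_β = 0.23 · 4.243 - 1.645
z_β = -0.669

Power = Φ(z_β) = Φ(-0.669) ≈ 0.252

Effect size d = 0.23 is small by Cohen's convention (0.2/0.5/0.8).

Threshold: power ≥ 0.80 is conventionally adequate.
Power ≈ 0.25 → the study is underpowered (power < 0.80).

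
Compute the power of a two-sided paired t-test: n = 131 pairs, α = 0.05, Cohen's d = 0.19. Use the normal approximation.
Power ≈ 0.58

Power calculation (paired t-test, normal approximation):
z_β = d · √n - z_{α/2}
z_β = 0.19 · √131 - 1.960
z_β = 0.19 · 11.446 - 1.960
z_β = 0.215

Power = Φ(z_β) = Φ(0.215) ≈ 0.585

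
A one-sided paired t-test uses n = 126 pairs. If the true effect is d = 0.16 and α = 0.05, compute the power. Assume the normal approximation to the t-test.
Power ≈ 0.56

Power calculation (paired t-test, normal approximation):
z_β = d · √n - z_α
z_β = 0.16 · √126 - 1.645
z_β = 0.16 · 11.225 - 1.645
z_β = 0.151

Power = Φ(z_β) = Φ(0.151) ≈ 0.560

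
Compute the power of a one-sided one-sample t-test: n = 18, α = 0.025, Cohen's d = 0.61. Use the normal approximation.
Power ≈ 0.74

Power calculation (one-sample t-test, normal approximation):
z_β = d · √n - z_α
z_β = 0.61 · √18 - 1.960
z_β = 0.61 · 4.243 - 1.960
z_β = 0.628

Power = Φ(z_β) = Φ(0.628) ≈ 0.735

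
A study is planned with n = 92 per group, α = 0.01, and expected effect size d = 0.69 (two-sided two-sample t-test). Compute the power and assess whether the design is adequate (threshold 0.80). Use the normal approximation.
Power ≈ 0.98; the study is adequately powered (power ≥ 0.80)

Power calculation (two-sample t-test, normal approximation):
z_β = d · √(n/2) - z_{α/2}
z_β = 0.69 · √(92/2) - 2.576
z_β = 0.69 · 6.782 - 2.576
z_β = 2.104

Power = Φ(z_β) = Φ(2.104) ≈ 0.982

Effect size d = 0.69 is medium by Cohen's convention (0.2/0.5/0.8).

Threshold: power ≥ 0.80 is conventionally adequate.
Power ≈ 0.98 → the study is adequately powered (power ≥ 0.80).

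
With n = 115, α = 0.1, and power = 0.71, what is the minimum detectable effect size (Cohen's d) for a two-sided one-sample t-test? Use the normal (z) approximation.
d ≈ 0.20

Minimum detectable effect (one-sample t-test, normal approximation):
d = (z_{α/2} + z_β) / √n
d = (1.645 + 0.553) / √115
d = 2.198 / 10.724
d ≈ 0.20

By Cohen's convention (0.2 small / 0.5 medium / 0.8 large): small effect.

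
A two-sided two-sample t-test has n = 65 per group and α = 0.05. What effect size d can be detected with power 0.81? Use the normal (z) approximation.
d ≈ 0.50

Minimum detectable effect (two-sample t-test, normal approximation):
d = (z_{α/2} + z_β) / √(n/2)
d = (1.960 + 0.878) / √(65/2)
d = 2.838 / 5.701
d ≈ 0.50

By Cohen's convention (0.2 small / 0.5 medium / 0.8 large): medium effect.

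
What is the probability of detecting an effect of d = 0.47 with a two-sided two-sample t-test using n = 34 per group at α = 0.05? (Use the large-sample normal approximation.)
Power ≈ 0.49

Power calculation (two-sample t-test, normal approximation):
z_β = d · √(n/2) - z_{α/2}
z_β = 0.47 · √(34/2) - 1.960
z_β = 0.47 · 4.123 - 1.960
z_β = -0.022

Power = Φ(z_β) = Φ(-0.022) ≈ 0.491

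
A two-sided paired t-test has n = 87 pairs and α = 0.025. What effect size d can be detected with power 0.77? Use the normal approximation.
d ≈ 0.32

Minimum detectable effect (paired t-test, normal approximation):
d = (z_{α/2} + z_β) / √n
d = (2.241 + 0.739) / √87
d = 2.980 / 9.327
d ≈ 0.32

By Cohen's convention (0.2 small / 0.5 medium / 0.8 large): small effect.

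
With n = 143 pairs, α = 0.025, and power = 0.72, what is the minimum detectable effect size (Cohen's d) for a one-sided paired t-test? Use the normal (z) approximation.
d ≈ 0.21

Minimum detectable effect (paired t-test, normal approximation):
d = (z_α + z_β) / √n
d = (1.960 + 0.583) / √143
d = 2.543 / 11.958
d ≈ 0.21

By Cohen's convention (0.2 small / 0.5 medium / 0.8 large): small effect.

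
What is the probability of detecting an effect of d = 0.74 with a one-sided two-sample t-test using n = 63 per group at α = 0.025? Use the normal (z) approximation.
Power ≈ 0.99

Power calculation (two-sample t-test, normal approximation):
z_β = d · √(n/2) - z_α
z_β = 0.74 · √(63/2) - 1.960
z_β = 0.74 · 5.612 - 1.960
z_β = 2.193

Power = Φ(z_β) = Φ(2.193) ≈ 0.986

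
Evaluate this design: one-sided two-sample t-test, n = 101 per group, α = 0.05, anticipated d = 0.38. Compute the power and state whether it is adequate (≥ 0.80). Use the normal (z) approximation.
Power ≈ 0.85; the study is adequately powered (power ≥ 0.80)

Power calculation (two-sample t-test, normal approximation):
z_β = d · √(n/2) - z_α
z_β = 0.38 · √(101/2) - 1.645
z_β = 0.38 · 7.106 - 1.645
z_β = 1.056

Power = Φ(z_β) = Φ(1.056) ≈ 0.854

Effect size d = 0.38 is small by Cohen's convention (0.2/0.5/0.8).

Threshold: power ≥ 0.80 is conventionally adequate.
Power ≈ 0.85 → the study is adequately powered (power ≥ 0.80).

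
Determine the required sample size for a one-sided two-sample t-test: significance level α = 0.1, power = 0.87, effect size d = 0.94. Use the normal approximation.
n = 14 per group

Sample size formula (two-sample t-test, normal approximation):
n = 2 · ((z_α + z_β) / d)²

z_α = 1.282 (for α = 0.1, one-sided)
z_β = 1.126 (for power = 0.87)
d = 0.94

n = 2 · ((1.282 + 1.126) / 0.94)²
n = 2 · (2.562)²
n ≈ 13.13
Round up to the next whole number: n = 14 per group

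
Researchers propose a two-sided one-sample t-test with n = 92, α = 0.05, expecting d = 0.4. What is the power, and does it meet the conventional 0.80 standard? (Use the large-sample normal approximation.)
Power ≈ 0.97; the study is adequately powered (power ≥ 0.80)

Power calculation (one-sample t-test, normal approximation):
z_β = d · √n - z_{α/2}
z_β = 0.4 · √92 - 1.960
z_β = 0.4 · 9.592 - 1.960
z_β = 1.877

Power = Φ(z_β) = Φ(1.877) ≈ 0.970

Effect size d = 0.4 is small by Cohen's convention (0.2/0.5/0.8).

Threshold: power ≥ 0.80 is conventionally adequate.
Power ≈ 0.97 → the study is adequately powered (power ≥ 0.80).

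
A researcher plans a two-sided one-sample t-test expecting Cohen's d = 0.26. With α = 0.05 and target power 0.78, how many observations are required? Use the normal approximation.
n = 111

Sample size formula (one-sample t-test, normal approximation):
n = ((z_{α/2} + z_β) / d)²

z_{α/2} = 1.960 (for α = 0.05, two-sided)
z_β = 0.772 (for power = 0.78)
d = 0.26

n = ((1.960 + 0.772) / 0.26)²
n = (10.508)²
n ≈ 110.42
Round up to the next whole number: n = 111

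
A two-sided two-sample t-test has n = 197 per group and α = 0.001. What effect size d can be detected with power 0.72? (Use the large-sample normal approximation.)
d ≈ 0.39

Minimum detectable effect (two-sample t-test, normal approximation):
d = (z_{α/2} + z_β) / √(n/2)
d = (3.291 + 0.583) / √(197/2)
d = 3.873 / 9.925
d ≈ 0.39

By Cohen's convention (0.2 small / 0.5 medium / 0.8 large): small effect.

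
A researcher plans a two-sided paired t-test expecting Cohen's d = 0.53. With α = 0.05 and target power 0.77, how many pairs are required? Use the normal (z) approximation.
n = 26 pairs

Sample size formula (paired t-test, normal approximation):
n = ((z_{α/2} + z_β) / d)²

z_{α/2} = 1.960 (for α = 0.05, two-sided)
z_β = 0.739 (for power = 0.77)
d = 0.53

n = ((1.960 + 0.739) / 0.53)²
n = (5.092)²
n ≈ 25.93
Round up to the next whole number: n = 26 pairs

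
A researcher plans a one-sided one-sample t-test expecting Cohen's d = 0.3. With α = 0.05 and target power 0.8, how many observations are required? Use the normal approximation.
n = 69

Sample size formula (one-sample t-test, normal approximation):
n = ((z_α + z_β) / d)²

z_α = 1.645 (for α = 0.05, one-sided)
z_β = 0.842 (for power = 0.8)
d = 0.3

n = ((1.645 + 0.842) / 0.3)²
n = (8.290)²
n ≈ 68.72
Round up to the next whole number: n = 69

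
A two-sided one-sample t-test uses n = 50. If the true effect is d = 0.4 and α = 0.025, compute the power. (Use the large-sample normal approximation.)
Power ≈ 0.72

Power calculation (one-sample t-test, normal approximation):
z_β = d · √n - z_{α/2}
z_β = 0.4 · √50 - 2.241
z_β = 0.4 · 7.071 - 2.241
z_β = 0.587

Power = Φ(z_β) = Φ(0.587) ≈ 0.721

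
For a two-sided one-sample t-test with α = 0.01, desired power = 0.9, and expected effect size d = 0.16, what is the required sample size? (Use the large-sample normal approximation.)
n = 582

Sample size formula (one-sample t-test, normal approximation):
n = ((z_{α/2} + z_β) / d)²

z_{α/2} = 2.576 (for α = 0.01, two-sided)
z_β = 1.282 (for power = 0.9)
d = 0.16

n = ((2.576 + 1.282) / 0.16)²
n = (24.113)²
n ≈ 581.44
Round up to the next whole number: n = 582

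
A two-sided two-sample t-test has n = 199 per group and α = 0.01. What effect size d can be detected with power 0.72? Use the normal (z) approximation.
d ≈ 0.32

Minimum detectable effect (two-sample t-test, normal approximation):
d = (z_{α/2} + z_β) / √(n/2)
d = (2.576 + 0.583) / √(199/2)
d = 3.159 / 9.975
d ≈ 0.32

By Cohen's convention (0.2 small / 0.5 medium / 0.8 large): small effect.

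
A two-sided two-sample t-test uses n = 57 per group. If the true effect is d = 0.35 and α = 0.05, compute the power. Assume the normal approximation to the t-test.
Power ≈ 0.46

Power calculation (two-sample t-test, normal approximation):
z_β = d · √(n/2) - z_{α/2}
z_β = 0.35 · √(57/2) - 1.960
z_β = 0.35 · 5.339 - 1.960
z_β = -0.091

Power = Φ(z_β) = Φ(-0.091) ≈ 0.464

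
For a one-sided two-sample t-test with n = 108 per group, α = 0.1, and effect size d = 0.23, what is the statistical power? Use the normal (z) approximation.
Power ≈ 0.66

Power calculation (two-sample t-test, normal approximation):
z_β = d · √(n/2) - z_α
z_β = 0.23 · √(108/2) - 1.282
z_β = 0.23 · 7.348 - 1.282
z_β = 0.409

Power = Φ(z_β) = Φ(0.409) ≈ 0.659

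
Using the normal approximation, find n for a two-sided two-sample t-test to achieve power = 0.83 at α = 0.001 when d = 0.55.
n = 120 per group

Sample size formula (two-sample t-test, normal approximation):
n = 2 · ((z_{α/2} + z_β) / d)²

z_{α/2} = 3.291 (for α = 0.001, two-sided)
z_β = 0.954 (for power = 0.83)
d = 0.55

n = 2 · ((3.291 + 0.954) / 0.55)²
n = 2 · (7.718)²
n ≈ 119.14
Round up to the next whole number: n = 120 per group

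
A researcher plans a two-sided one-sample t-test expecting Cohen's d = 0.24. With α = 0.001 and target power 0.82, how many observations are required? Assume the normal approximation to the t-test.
n = 308

Sample size formula (one-sample t-test, normal approximation):
n = ((z_{α/2} + z_β) / d)²

z_{α/2} = 3.291 (for α = 0.001, two-sided)
z_β = 0.915 (for power = 0.82)
d = 0.24

n = ((3.291 + 0.915) / 0.24)²
n = (17.525)²
n ≈ 307.13
Round up to the next whole number: n = 308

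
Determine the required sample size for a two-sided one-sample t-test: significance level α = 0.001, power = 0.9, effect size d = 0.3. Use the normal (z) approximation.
n = 233

Sample size formula (one-sample t-test, normal approximation):
n = ((z_{α/2} + z_β) / d)²

z_{α/2} = 3.291 (for α = 0.001, two-sided)
z_β = 1.282 (for power = 0.9)
d = 0.3

n = ((3.291 + 1.282) / 0.3)²
n = (15.243)²
n ≈ 232.35
Round up to the next whole number: n = 233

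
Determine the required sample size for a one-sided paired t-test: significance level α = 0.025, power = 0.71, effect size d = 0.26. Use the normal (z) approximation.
n = 94 pairs

Sample size formula (paired t-test, normal approximation):
n = ((z_α + z_β) / d)²

z_α = 1.960 (for α = 0.025, one-sided)
z_β = 0.553 (for power = 0.71)
d = 0.26

n = ((1.960 + 0.553) / 0.26)²
n = (9.665)²
n ≈ 93.41
Round up to the next whole number: n = 94 pairs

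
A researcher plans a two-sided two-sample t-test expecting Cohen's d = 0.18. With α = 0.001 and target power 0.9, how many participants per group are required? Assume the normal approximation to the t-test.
n = 1291 per group

Sample size formula (two-sample t-test, normal approximation):
n = 2 · ((z_{α/2} + z_β) / d)²

z_{α/2} = 3.291 (for α = 0.001, two-sided)
z_β = 1.282 (for power = 0.9)
d = 0.18

n = 2 · ((3.291 + 1.282) / 0.18)²
n = 2 · (25.406)²
n ≈ 1290.93
Round up to the next whole number: n = 1291 per group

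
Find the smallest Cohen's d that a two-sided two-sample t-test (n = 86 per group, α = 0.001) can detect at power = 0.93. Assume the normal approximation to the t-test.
d ≈ 0.73

Minimum detectable effect (two-sample t-test, normal approximation):
d = (z_{α/2} + z_β) / √(n/2)
d = (3.291 + 1.476) / √(86/2)
d = 4.766 / 6.557
d ≈ 0.73

By Cohen's convention (0.2 small / 0.5 medium / 0.8 large): medium effect.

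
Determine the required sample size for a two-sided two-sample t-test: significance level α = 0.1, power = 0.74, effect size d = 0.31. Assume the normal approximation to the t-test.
n = 109 per group

Sample size formula (two-sample t-test, normal approximation):
n = 2 · ((z_{α/2} + z_β) / d)²

z_{α/2} = 1.645 (for α = 0.1, two-sided)
z_β = 0.643 (for power = 0.74)
d = 0.31

n = 2 · ((1.645 + 0.643) / 0.31)²
n = 2 · (7.381)²
n ≈ 108.96
Round up to the next whole number: n = 109 per group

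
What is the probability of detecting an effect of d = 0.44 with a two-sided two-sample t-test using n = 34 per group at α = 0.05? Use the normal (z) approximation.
Power ≈ 0.44

Power calculation (two-sample t-test, normal approximation):
z_β = d · √(n/2) - z_{α/2}
z_β = 0.44 · √(34/2) - 1.960
z_β = 0.44 · 4.123 - 1.960
z_β = -0.146

Power = Φ(z_β) = Φ(-0.146) ≈ 0.442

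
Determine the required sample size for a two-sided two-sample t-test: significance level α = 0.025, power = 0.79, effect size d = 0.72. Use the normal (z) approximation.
n = 36 per group

Sample size formula (two-sample t-test, normal approximation):
n = 2 · ((z_{α/2} + z_β) / d)²

z_{α/2} = 2.241 (for α = 0.025, two-sided)
z_β = 0.806 (for power = 0.79)
d = 0.72

n = 2 · ((2.241 + 0.806) / 0.72)²
n = 2 · (4.232)²
n ≈ 35.82
Round up to the next whole number: n = 36 per group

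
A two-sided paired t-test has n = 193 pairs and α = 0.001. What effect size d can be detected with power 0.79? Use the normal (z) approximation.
d ≈ 0.29

Minimum detectable effect (paired t-test, normal approximation):
d = (z_{α/2} + z_β) / √n
d = (3.291 + 0.806) / √193
d = 4.097 / 13.892
d ≈ 0.29

By Cohen's convention (0.2 small / 0.5 medium / 0.8 large): small effect.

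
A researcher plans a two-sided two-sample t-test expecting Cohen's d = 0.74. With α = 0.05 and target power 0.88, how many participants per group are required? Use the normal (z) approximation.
n = 36 per group

Sample size formula (two-sample t-test, normal approximation):
n = 2 · ((z_{α/2} + z_β) / d)²

z_{α/2} = 1.960 (for α = 0.05, two-sided)
z_β = 1.175 (for power = 0.88)
d = 0.74

n = 2 · ((1.960 + 1.175) / 0.74)²
n = 2 · (4.236)²
n ≈ 35.89
Round up to the next whole number: n = 36 per group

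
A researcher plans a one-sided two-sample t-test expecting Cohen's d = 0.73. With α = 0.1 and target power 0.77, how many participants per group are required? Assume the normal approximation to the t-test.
n = 16 per group

Sample size formula (two-sample t-test, normal approximation):
n = 2 · ((z_α + z_β) / d)²

z_α = 1.282 (for α = 0.1, one-sided)
z_β = 0.739 (for power = 0.77)
d = 0.73

n = 2 · ((1.282 + 0.739) / 0.73)²
n = 2 · (2.768)²
n ≈ 15.32
Round up to the next whole number: n = 16 per group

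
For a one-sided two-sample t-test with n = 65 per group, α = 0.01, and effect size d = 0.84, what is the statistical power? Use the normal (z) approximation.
Power ≈ 0.99

Power calculation (two-sample t-test, normal approximation):
z_β = d · √(n/2) - z_α
z_β = 0.84 · √(65/2) - 2.326
z_β = 0.84 · 5.701 - 2.326
z_β = 2.462

Power = Φ(z_β) = Φ(2.462) ≈ 0.993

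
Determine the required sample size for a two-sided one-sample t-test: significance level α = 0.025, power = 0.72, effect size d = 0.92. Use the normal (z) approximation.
n = 10

Sample size formula (one-sample t-test, normal approximation):
n = ((z_{α/2} + z_β) / d)²

z_{α/2} = 2.241 (for α = 0.025, two-sided)
z_β = 0.583 (for power = 0.72)
d = 0.92

n = ((2.241 + 0.583) / 0.92)²
n = (3.070)²
n ≈ 9.42
Round up to the next whole number: n = 10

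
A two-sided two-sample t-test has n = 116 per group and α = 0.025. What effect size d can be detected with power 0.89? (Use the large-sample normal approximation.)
d ≈ 0.46

Minimum detectable effect (two-sample t-test, normal approximation):
d = (z_{α/2} + z_β) / √(n/2)
d = (2.241 + 1.227) / √(116/2)
d = 3.468 / 7.616
d ≈ 0.46

By Cohen's convention (0.2 small / 0.5 medium / 0.8 large): small effect.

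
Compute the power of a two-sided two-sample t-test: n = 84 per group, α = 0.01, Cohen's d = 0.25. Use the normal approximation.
Power ≈ 0.17

Power calculation (two-sample t-test, normal approximation):
z_β = d · √(n/2) - z_{α/2}
z_β = 0.25 · √(84/2) - 2.576
z_β = 0.25 · 6.481 - 2.576
z_β = -0.956

Power = Φ(z_β) = Φ(-0.956) ≈ 0.170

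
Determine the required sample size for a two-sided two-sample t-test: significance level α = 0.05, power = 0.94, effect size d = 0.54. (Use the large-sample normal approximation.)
n = 85 per group

Sample size formula (two-sample t-test, normal approximation):
n = 2 · ((z_{α/2} + z_β) / d)²

z_{α/2} = 1.960 (for α = 0.05, two-sided)
z_β = 1.555 (for power = 0.94)
d = 0.54

n = 2 · ((1.960 + 1.555) / 0.54)²
n = 2 · (6.509)²
n ≈ 84.73
Round up to the next whole number: n = 85 per group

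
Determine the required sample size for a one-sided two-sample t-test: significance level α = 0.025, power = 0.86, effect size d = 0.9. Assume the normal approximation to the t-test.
n = 23 per group

Sample size formula (two-sample t-test, normal approximation):
n = 2 · ((z_α + z_β) / d)²

z_α = 1.960 (for α = 0.025, one-sided)
z_β = 1.080 (for power = 0.86)
d = 0.9

n = 2 · ((1.960 + 1.080) / 0.9)²
n = 2 · (3.378)²
n ≈ 22.82
Round up to the next whole number: n = 23 per group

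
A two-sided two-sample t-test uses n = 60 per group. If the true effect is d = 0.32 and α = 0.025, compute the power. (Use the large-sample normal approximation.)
Power ≈ 0.31

Power calculation (two-sample t-test, normal approximation):
z_β = d · √(n/2) - z_{α/2}
z_β = 0.32 · √(60/2) - 2.241
z_β = 0.32 · 5.477 - 2.241
z_β = -0.489

Power = Φ(z_β) = Φ(-0.489) ≈ 0.313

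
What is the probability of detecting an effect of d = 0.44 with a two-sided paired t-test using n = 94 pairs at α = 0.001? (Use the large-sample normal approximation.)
Power ≈ 0.84

Power calculation (paired t-test, normal approximation):
z_β = d · √n - z_{α/2}
z_β = 0.44 · √94 - 3.291
z_β = 0.44 · 9.695 - 3.291
z_β = 0.975

Power = Φ(z_β) = Φ(0.975) ≈ 0.835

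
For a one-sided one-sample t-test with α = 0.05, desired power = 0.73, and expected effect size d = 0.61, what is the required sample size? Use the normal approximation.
n = 14

Sample size formula (one-sample t-test, normal approximation):
n = ((z_α + z_β) / d)²

z_α = 1.645 (for α = 0.05, one-sided)
z_β = 0.613 (for power = 0.73)
d = 0.61

n = ((1.645 + 0.613) / 0.61)²
n = (3.702)²
n ≈ 13.70
Round up to the next whole number: n = 14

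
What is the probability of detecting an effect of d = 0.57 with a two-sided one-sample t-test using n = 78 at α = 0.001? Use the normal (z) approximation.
Power ≈ 0.96

Power calculation (one-sample t-test, normal approximation):
z_β = d · √n - z_{α/2}
z_β = 0.57 · √78 - 3.291
z_β = 0.57 · 8.832 - 3.291
z_β = 1.744

Power = Φ(z_β) = Φ(1.744) ≈ 0.959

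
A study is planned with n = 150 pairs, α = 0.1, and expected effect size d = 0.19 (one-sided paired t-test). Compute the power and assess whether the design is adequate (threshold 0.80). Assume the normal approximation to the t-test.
Power ≈ 0.85; the study is adequately powered (power ≥ 0.80)

Power calculation (paired t-test, normal approximation):
z_β = d · √n - z_α
z_β = 0.19 · √150 - 1.282
z_β = 0.19 · 12.247 - 1.282
z_β = 1.045

Power = Φ(z_β) = Φ(1.045) ≈ 0.852

Effect size d = 0.19 is very small by Cohen's convention (0.2/0.5/0.8).

Threshold: power ≥ 0.80 is conventionally adequate.
Power ≈ 0.85 → the study is adequately powered (power ≥ 0.80).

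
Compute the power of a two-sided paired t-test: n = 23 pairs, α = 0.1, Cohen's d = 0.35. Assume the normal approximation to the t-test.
Power ≈ 0.51

Power calculation (paired t-test, normal approximation):
z_β = d · √n - z_{α/2}
z_β = 0.35 · √23 - 1.645
z_β = 0.35 · 4.796 - 1.645
z_β = 0.034

Power = Φ(z_β) = Φ(0.034) ≈ 0.513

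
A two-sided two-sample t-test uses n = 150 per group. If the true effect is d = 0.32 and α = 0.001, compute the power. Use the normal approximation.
Power ≈ 0.30

Power calculation (two-sample t-test, normal approximation):
z_β = d · √(n/2) - z_{α/2}
z_β = 0.32 · √(150/2) - 3.291
z_β = 0.32 · 8.660 - 3.291
z_β = -0.519

Power = Φ(z_β) = Φ(-0.519) ≈ 0.302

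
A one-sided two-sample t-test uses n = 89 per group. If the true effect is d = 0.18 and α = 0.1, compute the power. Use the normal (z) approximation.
Power ≈ 0.47

Power calculation (two-sample t-test, normal approximation):
z_β = d · √(n/2) - z_α
z_β = 0.18 · √(89/2) - 1.282
z_β = 0.18 · 6.671 - 1.282
z_β = -0.081

Power = Φ(z_β) = Φ(-0.081) ≈ 0.468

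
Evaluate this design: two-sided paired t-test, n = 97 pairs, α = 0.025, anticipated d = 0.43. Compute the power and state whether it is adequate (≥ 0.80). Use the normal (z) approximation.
Power ≈ 0.98; the study is adequately powered (power ≥ 0.80)

Power calculation (paired t-test, normal approximation):
z_β = d · √n - z_{α/2}
z_β = 0.43 · √97 - 2.241
z_β = 0.43 · 9.849 - 2.241
z_β = 1.994

Power = Φ(z_β) = Φ(1.994) ≈ 0.977

Effect size d = 0.43 is small by Cohen's convention (0.2/0.5/0.8).

Threshold: power ≥ 0.80 is conventionally adequate.
Power ≈ 0.98 → the study is adequately powered (power ≥ 0.80).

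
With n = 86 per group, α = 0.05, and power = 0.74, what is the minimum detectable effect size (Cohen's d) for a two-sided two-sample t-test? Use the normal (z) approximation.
d ≈ 0.40

Minimum detectable effect (two-sample t-test, normal approximation):
d = (z_{α/2} + z_β) / √(n/2)
d = (1.960 + 0.643) / √(86/2)
d = 2.603 / 6.557
d ≈ 0.40

By Cohen's convention (0.2 small / 0.5 medium / 0.8 large): small effect.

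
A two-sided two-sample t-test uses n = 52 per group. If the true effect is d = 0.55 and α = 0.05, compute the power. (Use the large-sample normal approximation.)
Power ≈ 0.80

Power calculation (two-sample t-test, normal approximation):
z_β = d · √(n/2) - z_{α/2}
z_β = 0.55 · √(52/2) - 1.960
z_β = 0.55 · 5.099 - 1.960
z_β = 0.844

Power = Φ(z_β) = Φ(0.844) ≈ 0.801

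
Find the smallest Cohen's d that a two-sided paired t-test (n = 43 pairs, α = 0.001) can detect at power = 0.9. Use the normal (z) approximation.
d ≈ 0.70

Minimum detectable effect (paired t-test, normal approximation):
d = (z_{α/2} + z_β) / √n
d = (3.291 + 1.282) / √43
d = 4.572 / 6.557
d ≈ 0.70

By Cohen's convention (0.2 small / 0.5 medium / 0.8 large): medium effect.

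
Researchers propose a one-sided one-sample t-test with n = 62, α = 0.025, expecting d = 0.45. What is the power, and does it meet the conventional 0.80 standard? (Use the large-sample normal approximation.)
Power ≈ 0.94; the study is adequately powered (power ≥ 0.80)

Power calculation (one-sample t-test, normal approximation):
z_β = d · √n - z_α
z_β = 0.45 · √62 - 1.960
z_β = 0.45 · 7.874 - 1.960
z_β = 1.583

Power = Φ(z_β) = Φ(1.583) ≈ 0.943

Effect size d = 0.45 is small by Cohen's convention (0.2/0.5/0.8).

Threshold: power ≥ 0.80 is conventionally adequate.
Power ≈ 0.94 → the study is adequately powered (power ≥ 0.80).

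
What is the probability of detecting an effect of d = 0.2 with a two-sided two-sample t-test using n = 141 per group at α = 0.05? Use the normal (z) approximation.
Power ≈ 0.39

Power calculation (two-sample t-test, normal approximation):
z_β = d · √(n/2) - z_{α/2}
z_β = 0.2 · √(141/2) - 1.960
z_β = 0.2 · 8.396 - 1.960
z_β = -0.281

Power = Φ(z_β) = Φ(-0.281) ≈ 0.389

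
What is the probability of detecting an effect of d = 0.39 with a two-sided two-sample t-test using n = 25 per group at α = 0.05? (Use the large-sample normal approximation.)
Power ≈ 0.28

Power calculation (two-sample t-test, normal approximation):
z_β = d · √(n/2) - z_{α/2}
z_β = 0.39 · √(25/2) - 1.960
z_β = 0.39 · 3.536 - 1.960
z_β = -0.581

Power = Φ(z_β) = Φ(-0.581) ≈ 0.281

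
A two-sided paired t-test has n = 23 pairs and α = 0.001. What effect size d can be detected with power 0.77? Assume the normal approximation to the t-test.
d ≈ 0.84

Minimum detectable effect (paired t-test, normal approximation):
d = (z_{α/2} + z_β) / √n
d = (3.291 + 0.739) / √23
d = 4.029 / 4.796
d ≈ 0.84

By Cohen's convention (0.2 small / 0.5 medium / 0.8 large): large effect.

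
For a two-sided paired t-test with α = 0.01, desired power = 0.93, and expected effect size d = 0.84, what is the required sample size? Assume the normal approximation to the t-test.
n = 24 pairs

Sample size formula (paired t-test, normal approximation):
n = ((z_{α/2} + z_β) / d)²

z_{α/2} = 2.576 (for α = 0.01, two-sided)
z_β = 1.476 (for power = 0.93)
d = 0.84

n = ((2.576 + 1.476) / 0.84)²
n = (4.824)²
n ≈ 23.27
Round up to the next whole number: n = 24 pairs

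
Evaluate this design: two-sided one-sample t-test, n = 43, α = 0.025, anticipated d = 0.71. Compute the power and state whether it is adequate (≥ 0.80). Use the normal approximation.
Power ≈ 0.99; the study is adequately powered (power ≥ 0.80)

Power calculation (one-sample t-test, normal approximation):
z_β = d · √n - z_{α/2}
z_β = 0.71 · √43 - 2.241
z_β = 0.71 · 6.557 - 2.241
z_β = 2.414

Power = Φ(z_β) = Φ(2.414) ≈ 0.992

Effect size d = 0.71 is medium by Cohen's convention (0.2/0.5/0.8).

Threshold: power ≥ 0.80 is conventionally adequate.
Power ≈ 0.99 → the study is adequately powered (power ≥ 0.80).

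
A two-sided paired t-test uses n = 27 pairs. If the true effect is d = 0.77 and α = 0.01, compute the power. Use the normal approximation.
Power ≈ 0.92

Power calculation (paired t-test, normal approximation):
z_β = d · √n - z_{α/2}
z_β = 0.77 · √27 - 2.576
z_β = 0.77 · 5.196 - 2.576
z_β = 1.425

Power = Φ(z_β) = Φ(1.425) ≈ 0.923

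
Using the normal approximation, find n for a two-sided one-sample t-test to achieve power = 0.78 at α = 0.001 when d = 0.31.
n = 172

Sample size formula (one-sample t-test, normal approximation):
n = ((z_{α/2} + z_β) / d)²

z_{α/2} = 3.291 (for α = 0.001, two-sided)
z_β = 0.772 (for power = 0.78)
d = 0.31

n = ((3.291 + 0.772) / 0.31)²
n = (13.106)²
n ≈ 171.77
Round up to the next whole number: n = 172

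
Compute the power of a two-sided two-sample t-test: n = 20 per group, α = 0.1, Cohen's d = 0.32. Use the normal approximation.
Power ≈ 0.26

Power calculation (two-sample t-test, normal approximation):
z_β = d · √(n/2) - z_{α/2}
z_β = 0.32 · √(20/2) - 1.645
z_β = 0.32 · 3.162 - 1.645
z_β = -0.633

Power = Φ(z_β) = Φ(-0.633) ≈ 0.263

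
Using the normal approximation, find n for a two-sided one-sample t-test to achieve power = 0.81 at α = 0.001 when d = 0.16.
n = 679

Sample size formula (one-sample t-test, normal approximation):
n = ((z_{α/2} + z_β) / d)²

z_{α/2} = 3.291 (for α = 0.001, two-sided)
z_β = 0.878 (for power = 0.81)
d = 0.16

n = ((3.291 + 0.878) / 0.16)²
n = (26.056)²
n ≈ 678.92
Round up to the next whole number: n = 679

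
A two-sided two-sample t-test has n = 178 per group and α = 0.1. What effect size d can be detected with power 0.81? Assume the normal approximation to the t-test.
d ≈ 0.27

Minimum detectable effect (two-sample t-test, normal approximation):
d = (z_{α/2} + z_β) / √(n/2)
d = (1.645 + 0.878) / √(178/2)
d = 2.523 / 9.434
d ≈ 0.27

By Cohen's convention (0.2 small / 0.5 medium / 0.8 large): small effect.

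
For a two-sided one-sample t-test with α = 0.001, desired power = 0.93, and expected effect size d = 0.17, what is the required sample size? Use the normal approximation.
n = 787

Sample size formula (one-sample t-test, normal approximation):
n = ((z_{α/2} + z_β) / d)²

z_{α/2} = 3.291 (for α = 0.001, two-sided)
z_β = 1.476 (for power = 0.93)
d = 0.17

n = ((3.291 + 1.476) / 0.17)²
n = (28.041)²
n ≈ 786.30
Round up to the next whole number: n = 787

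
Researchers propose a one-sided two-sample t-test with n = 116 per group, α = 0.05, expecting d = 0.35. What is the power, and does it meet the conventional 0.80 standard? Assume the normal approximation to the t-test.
Power ≈ 0.85; the study is adequately powered (power ≥ 0.80)

Power calculation (two-sample t-test, normal approximation):
z_β = d · √(n/2) - z_α
z_β = 0.35 · √(116/2) - 1.645
z_β = 0.35 · 7.616 - 1.645
z_β = 1.021

Power = Φ(z_β) = Φ(1.021) ≈ 0.846

Effect size d = 0.35 is small by Cohen's convention (0.2/0.5/0.8).

Threshold: power ≥ 0.80 is conventionally adequate.
Power ≈ 0.85 → the study is adequately powered (power ≥ 0.80).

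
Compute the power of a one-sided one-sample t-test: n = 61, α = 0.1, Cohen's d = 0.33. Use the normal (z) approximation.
Power ≈ 0.90

Power calculation (one-sample t-test, normal approximation):
z_β = d · √n - z_α
z_β = 0.33 · √61 - 1.282
z_β = 0.33 · 7.810 - 1.282
z_β = 1.296

Power = Φ(z_β) = Φ(1.296) ≈ 0.902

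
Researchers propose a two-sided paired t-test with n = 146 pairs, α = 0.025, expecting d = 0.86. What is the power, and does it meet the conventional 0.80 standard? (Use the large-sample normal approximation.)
Power ≈ 1.00; the study is adequately powered (power ≥ 0.80)

Power calculation (paired t-test, normal approximation):
z_β = d · √n - z_{α/2}
z_β = 0.86 · √146 - 2.241
z_β = 0.86 · 12.083 - 2.241
z_β = 8.150

Power = Φ(z_β) = Φ(8.150) ≈ 1.000

Effect size d = 0.86 is large by Cohen's convention (0.2/0.5/0.8).

Threshold: power ≥ 0.80 is conventionally adequate.
Power ≈ 1.00 → the study is adequately powered (power ≥ 0.80).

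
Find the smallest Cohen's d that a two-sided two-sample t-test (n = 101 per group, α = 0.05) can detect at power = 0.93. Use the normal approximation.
d ≈ 0.48

Minimum detectable effect (two-sample t-test, normal approximation):
d = (z_{α/2} + z_β) / √(n/2)
d = (1.960 + 1.476) / √(101/2)
d = 3.436 / 7.106
d ≈ 0.48

By Cohen's convention (0.2 small / 0.5 medium / 0.8 large): small effect.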